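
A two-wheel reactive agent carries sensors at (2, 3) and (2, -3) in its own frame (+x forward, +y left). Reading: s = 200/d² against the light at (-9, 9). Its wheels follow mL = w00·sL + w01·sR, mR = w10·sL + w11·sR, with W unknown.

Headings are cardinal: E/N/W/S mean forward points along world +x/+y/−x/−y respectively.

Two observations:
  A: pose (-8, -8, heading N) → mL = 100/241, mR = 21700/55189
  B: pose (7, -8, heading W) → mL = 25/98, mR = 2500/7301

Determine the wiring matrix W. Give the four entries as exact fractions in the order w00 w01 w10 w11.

obs A: pose=(-8,-8,N) → sL=200/229, sR=200/241, mL=100/241, mR=21700/55189
obs B: pose=(7,-8,W) → sL=50/149, sR=25/49, mL=25/98, mR=2500/7301
sensor matrix S = [[200/229, 200/241], [50/149, 25/49]]; det S = 67335000/402934889
solve [mL_A; mL_B] = S·[w00; w01] and [mR_A; mR_B] = S·[w10; w11]:
  w00 = 0, w01 = 1/2, w10 = -1/2, w11 = 1

0 1/2 -1/2 1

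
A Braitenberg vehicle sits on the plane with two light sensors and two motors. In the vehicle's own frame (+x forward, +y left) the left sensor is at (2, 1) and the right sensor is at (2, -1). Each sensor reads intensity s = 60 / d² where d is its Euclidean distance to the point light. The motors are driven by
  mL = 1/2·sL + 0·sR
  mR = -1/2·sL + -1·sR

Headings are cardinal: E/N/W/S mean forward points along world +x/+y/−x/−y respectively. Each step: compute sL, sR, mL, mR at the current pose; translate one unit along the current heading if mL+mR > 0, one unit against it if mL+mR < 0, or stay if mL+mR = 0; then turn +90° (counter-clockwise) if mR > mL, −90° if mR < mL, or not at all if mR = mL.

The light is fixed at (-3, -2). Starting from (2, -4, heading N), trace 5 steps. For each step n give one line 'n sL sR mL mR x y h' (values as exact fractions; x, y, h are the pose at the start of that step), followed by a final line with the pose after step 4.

0 15/4 5/3 15/8 -85/24 2 -4 N
1 60/53 12/13 30/53 -1026/689 2 -5 E
2 6/5 30/17 3/5 -201/85 1 -5 S
3 60/13 12 30/13 -186/13 1 -4 W
4 15/4 5/3 15/8 -85/24 2 -4 N
final 2 -5 E

n=0: pose=(2,-4,N); sL=15/4, sR=5/3; mL=15/8, mR=-85/24; mL+mR=-5/3 → advance -1; mR−mL=-65/12 → turn -1·90°
n=1: pose=(2,-5,E); sL=60/53, sR=12/13; mL=30/53, mR=-1026/689; mL+mR=-12/13 → advance -1; mR−mL=-1416/689 → turn -1·90°
n=2: pose=(1,-5,S); sL=6/5, sR=30/17; mL=3/5, mR=-201/85; mL+mR=-30/17 → advance -1; mR−mL=-252/85 → turn -1·90°
n=3: pose=(1,-4,W); sL=60/13, sR=12; mL=30/13, mR=-186/13; mL+mR=-12 → advance -1; mR−mL=-216/13 → turn -1·90°
n=4: pose=(2,-4,N); sL=15/4, sR=5/3; mL=15/8, mR=-85/24; mL+mR=-5/3 → advance -1; mR−mL=-65/12 → turn -1·90°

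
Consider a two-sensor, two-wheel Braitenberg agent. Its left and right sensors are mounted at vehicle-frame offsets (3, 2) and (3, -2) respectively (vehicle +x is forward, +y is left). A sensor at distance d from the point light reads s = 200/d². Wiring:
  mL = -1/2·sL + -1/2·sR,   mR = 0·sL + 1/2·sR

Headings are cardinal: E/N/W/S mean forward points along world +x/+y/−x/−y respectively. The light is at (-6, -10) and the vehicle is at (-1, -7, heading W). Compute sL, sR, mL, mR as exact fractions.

40 200/29 -680/29 100/29

left sensor world pos  = (-4, -9); dL² = 5
right sensor world pos = (-4, -5); dR² = 29
sL = 200/5 = 40
sR = 200/29 = 200/29
mL = -1/2·sL + -1/2·sR = -680/29
mR = 0·sL + 1/2·sR = 100/29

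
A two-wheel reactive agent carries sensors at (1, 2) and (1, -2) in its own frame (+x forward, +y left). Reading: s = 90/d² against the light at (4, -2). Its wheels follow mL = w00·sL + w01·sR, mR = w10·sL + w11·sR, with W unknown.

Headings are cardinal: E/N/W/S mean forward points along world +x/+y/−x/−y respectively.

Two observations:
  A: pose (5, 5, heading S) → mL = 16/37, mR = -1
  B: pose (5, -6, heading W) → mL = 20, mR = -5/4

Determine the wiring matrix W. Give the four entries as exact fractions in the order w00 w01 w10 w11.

-1 1 -1/2 0

obs A: pose=(5,5,S) → sL=2, sR=90/37, mL=16/37, mR=-1
obs B: pose=(5,-6,W) → sL=5/2, sR=45/2, mL=20, mR=-5/4
sensor matrix S = [[2, 90/37], [5/2, 45/2]]; det S = 1440/37
solve [mL_A; mL_B] = S·[w00; w01] and [mR_A; mR_B] = S·[w10; w11]:
  w00 = -1, w01 = 1, w10 = -1/2, w11 = 0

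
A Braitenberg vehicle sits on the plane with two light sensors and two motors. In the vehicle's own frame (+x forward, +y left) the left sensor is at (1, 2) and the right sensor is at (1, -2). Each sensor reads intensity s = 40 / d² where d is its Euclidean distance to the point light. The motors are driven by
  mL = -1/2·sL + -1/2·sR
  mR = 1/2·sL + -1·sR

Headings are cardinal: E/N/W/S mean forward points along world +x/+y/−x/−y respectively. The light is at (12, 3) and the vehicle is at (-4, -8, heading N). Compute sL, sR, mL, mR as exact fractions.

left sensor world pos  = (-6, -7); dL² = 424
right sensor world pos = (-2, -7); dR² = 296
sL = 40/424 = 5/53
sR = 40/296 = 5/37
mL = -1/2·sL + -1/2·sR = -225/1961
mR = 1/2·sL + -1·sR = -345/3922

5/53 5/37 -225/1961 -345/3922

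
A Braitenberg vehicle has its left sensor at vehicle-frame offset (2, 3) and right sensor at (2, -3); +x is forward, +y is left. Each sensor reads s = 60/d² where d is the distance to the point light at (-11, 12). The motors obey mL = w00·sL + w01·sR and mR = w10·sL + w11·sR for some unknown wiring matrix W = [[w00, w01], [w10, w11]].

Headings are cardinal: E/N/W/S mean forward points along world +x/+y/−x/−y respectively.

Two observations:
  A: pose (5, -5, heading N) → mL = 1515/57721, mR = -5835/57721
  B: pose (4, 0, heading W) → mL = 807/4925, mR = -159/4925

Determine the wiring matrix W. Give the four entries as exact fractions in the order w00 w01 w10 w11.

-1/2 1 -1 1/2

obs A: pose=(5,-5,N) → sL=30/197, sR=30/293, mL=1515/57721, mR=-5835/57721
obs B: pose=(4,0,W) → sL=30/197, sR=6/25, mL=807/4925, mR=-159/4925
sensor matrix S = [[30/197, 30/293], [30/197, 6/25]]; det S = 6048/288605
solve [mL_A; mL_B] = S·[w00; w01] and [mR_A; mR_B] = S·[w10; w11]:
  w00 = -1/2, w01 = 1, w10 = -1, w11 = 1/2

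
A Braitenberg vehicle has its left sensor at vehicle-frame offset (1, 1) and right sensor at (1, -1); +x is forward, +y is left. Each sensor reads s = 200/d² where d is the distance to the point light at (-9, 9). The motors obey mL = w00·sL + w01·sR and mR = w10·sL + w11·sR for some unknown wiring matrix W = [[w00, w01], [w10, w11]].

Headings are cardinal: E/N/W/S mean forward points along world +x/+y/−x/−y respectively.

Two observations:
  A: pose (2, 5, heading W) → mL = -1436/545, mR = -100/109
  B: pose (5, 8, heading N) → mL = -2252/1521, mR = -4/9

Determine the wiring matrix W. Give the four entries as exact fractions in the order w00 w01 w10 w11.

obs A: pose=(2,5,W) → sL=8/5, sR=200/109, mL=-1436/545, mR=-100/109
obs B: pose=(5,8,N) → sL=200/169, sR=8/9, mL=-2252/1521, mR=-4/9
sensor matrix S = [[8/5, 200/109], [200/169, 8/9]]; det S = -621056/828945
solve [mL_A; mL_B] = S·[w00; w01] and [mR_A; mR_B] = S·[w10; w11]:
  w00 = -1/2, w01 = -1, w10 = 0, w11 = -1/2

-1/2 -1 0 -1/2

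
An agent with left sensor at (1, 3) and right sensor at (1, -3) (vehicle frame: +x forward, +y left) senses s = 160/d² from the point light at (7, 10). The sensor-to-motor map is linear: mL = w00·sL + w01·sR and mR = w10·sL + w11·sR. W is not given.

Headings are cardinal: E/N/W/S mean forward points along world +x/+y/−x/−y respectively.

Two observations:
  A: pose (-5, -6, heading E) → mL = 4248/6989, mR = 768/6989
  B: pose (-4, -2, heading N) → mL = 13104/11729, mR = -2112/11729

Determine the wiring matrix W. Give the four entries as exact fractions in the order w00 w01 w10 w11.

1/2 1 1/2 -1/2

obs A: pose=(-5,-6,E) → sL=16/29, sR=80/241, mL=4248/6989, mR=768/6989
obs B: pose=(-4,-2,N) → sL=160/317, sR=32/37, mL=13104/11729, mR=-2112/11729
sensor matrix S = [[16/29, 80/241], [160/317, 32/37]]; det S = 25380864/81973981
solve [mL_A; mL_B] = S·[w00; w01] and [mR_A; mR_B] = S·[w10; w11]:
  w00 = 1/2, w01 = 1, w10 = 1/2, w11 = -1/2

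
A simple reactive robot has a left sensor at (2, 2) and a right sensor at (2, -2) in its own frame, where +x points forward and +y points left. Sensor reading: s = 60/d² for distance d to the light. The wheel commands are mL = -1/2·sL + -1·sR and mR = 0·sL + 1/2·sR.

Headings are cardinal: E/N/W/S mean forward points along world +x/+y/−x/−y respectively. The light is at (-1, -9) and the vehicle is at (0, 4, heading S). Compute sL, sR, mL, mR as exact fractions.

6/13 30/61 -573/793 15/61

left sensor world pos  = (2, 2); dL² = 130
right sensor world pos = (-2, 2); dR² = 122
sL = 60/130 = 6/13
sR = 60/122 = 30/61
mL = -1/2·sL + -1·sR = -573/793
mR = 0·sL + 1/2·sR = 15/61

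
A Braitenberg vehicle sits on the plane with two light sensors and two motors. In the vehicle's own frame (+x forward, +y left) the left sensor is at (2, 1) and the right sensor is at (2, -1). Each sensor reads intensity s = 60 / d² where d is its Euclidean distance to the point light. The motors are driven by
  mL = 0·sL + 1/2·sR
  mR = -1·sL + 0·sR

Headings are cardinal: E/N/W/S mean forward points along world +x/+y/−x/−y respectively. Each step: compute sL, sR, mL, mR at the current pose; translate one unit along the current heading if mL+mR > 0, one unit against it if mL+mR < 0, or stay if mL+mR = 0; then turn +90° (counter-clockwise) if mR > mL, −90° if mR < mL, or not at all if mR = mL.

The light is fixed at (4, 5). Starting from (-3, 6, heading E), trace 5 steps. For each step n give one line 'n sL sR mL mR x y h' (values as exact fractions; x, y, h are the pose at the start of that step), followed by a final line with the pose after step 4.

0 60/29 12/5 6/5 -60/29 -3 6 E
1 6/5 30/41 15/41 -6/5 -4 6 S
2 60/101 60/109 30/109 -60/101 -4 7 W
3 3/4 15/13 15/26 -3/4 -3 7 N
4 60/29 12/5 6/5 -60/29 -3 6 E
final -4 6 S

n=0: pose=(-3,6,E); sL=60/29, sR=12/5; mL=6/5, mR=-60/29; mL+mR=-126/145 → advance -1; mR−mL=-474/145 → turn -1·90°
n=1: pose=(-4,6,S); sL=6/5, sR=30/41; mL=15/41, mR=-6/5; mL+mR=-171/205 → advance -1; mR−mL=-321/205 → turn -1·90°
n=2: pose=(-4,7,W); sL=60/101, sR=60/109; mL=30/109, mR=-60/101; mL+mR=-3510/11009 → advance -1; mR−mL=-9570/11009 → turn -1·90°
n=3: pose=(-3,7,N); sL=3/4, sR=15/13; mL=15/26, mR=-3/4; mL+mR=-9/52 → advance -1; mR−mL=-69/52 → turn -1·90°
n=4: pose=(-3,6,E); sL=60/29, sR=12/5; mL=6/5, mR=-60/29; mL+mR=-126/145 → advance -1; mR−mL=-474/145 → turn -1·90°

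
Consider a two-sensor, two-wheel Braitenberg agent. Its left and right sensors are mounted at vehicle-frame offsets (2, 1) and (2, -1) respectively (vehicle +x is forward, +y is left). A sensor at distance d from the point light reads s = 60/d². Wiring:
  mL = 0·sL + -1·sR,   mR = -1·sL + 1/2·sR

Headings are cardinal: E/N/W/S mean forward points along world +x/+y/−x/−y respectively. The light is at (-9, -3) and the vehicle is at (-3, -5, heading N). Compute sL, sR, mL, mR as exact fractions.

left sensor world pos  = (-4, -3); dL² = 25
right sensor world pos = (-2, -3); dR² = 49
sL = 60/25 = 12/5
sR = 60/49 = 60/49
mL = 0·sL + -1·sR = -60/49
mR = -1·sL + 1/2·sR = -438/245

12/5 60/49 -60/49 -438/245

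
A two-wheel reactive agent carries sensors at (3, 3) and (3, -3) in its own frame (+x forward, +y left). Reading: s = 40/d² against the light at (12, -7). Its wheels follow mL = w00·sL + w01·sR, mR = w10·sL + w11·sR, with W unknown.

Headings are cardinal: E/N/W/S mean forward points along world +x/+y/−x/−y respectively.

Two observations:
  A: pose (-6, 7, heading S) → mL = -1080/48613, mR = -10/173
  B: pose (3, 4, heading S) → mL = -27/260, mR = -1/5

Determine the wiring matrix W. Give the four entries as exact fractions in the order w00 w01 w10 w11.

-1/2 1/2 -1/2 0

obs A: pose=(-6,7,S) → sL=20/173, sR=20/281, mL=-1080/48613, mR=-10/173
obs B: pose=(3,4,S) → sL=2/5, sR=5/26, mL=-27/260, mR=-1/5
sensor matrix S = [[20/173, 20/281], [2/5, 5/26]]; det S = -3942/631969
solve [mL_A; mL_B] = S·[w00; w01] and [mR_A; mR_B] = S·[w10; w11]:
  w00 = -1/2, w01 = 1/2, w10 = -1/2, w11 = 0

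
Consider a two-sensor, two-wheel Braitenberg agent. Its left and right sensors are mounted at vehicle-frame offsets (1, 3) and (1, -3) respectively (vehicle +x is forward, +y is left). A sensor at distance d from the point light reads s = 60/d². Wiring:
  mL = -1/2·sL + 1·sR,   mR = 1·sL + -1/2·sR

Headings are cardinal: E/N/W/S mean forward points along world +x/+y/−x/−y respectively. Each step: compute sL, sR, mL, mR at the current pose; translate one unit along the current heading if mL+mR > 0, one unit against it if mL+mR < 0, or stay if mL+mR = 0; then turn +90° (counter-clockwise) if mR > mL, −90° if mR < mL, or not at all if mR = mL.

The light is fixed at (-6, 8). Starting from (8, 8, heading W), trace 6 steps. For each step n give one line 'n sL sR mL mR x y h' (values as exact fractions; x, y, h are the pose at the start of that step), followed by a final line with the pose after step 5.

0 30/89 30/89 15/89 15/89 8 8 W
1 20/51 20/51 10/51 10/51 7 8 W
2 6/13 6/13 3/13 3/13 6 8 W
3 60/109 60/109 30/109 30/109 5 8 W
4 2/3 2/3 1/3 1/3 4 8 W
5 60/73 60/73 30/73 30/73 3 8 W
final 2 8 W

n=0: pose=(8,8,W); sL=30/89, sR=30/89; mL=15/89, mR=15/89; mL+mR=30/89 → advance +1; mR−mL=0 → turn +0·90°
n=1: pose=(7,8,W); sL=20/51, sR=20/51; mL=10/51, mR=10/51; mL+mR=20/51 → advance +1; mR−mL=0 → turn +0·90°
n=2: pose=(6,8,W); sL=6/13, sR=6/13; mL=3/13, mR=3/13; mL+mR=6/13 → advance +1; mR−mL=0 → turn +0·90°
n=3: pose=(5,8,W); sL=60/109, sR=60/109; mL=30/109, mR=30/109; mL+mR=60/109 → advance +1; mR−mL=0 → turn +0·90°
n=4: pose=(4,8,W); sL=2/3, sR=2/3; mL=1/3, mR=1/3; mL+mR=2/3 → advance +1; mR−mL=0 → turn +0·90°
n=5: pose=(3,8,W); sL=60/73, sR=60/73; mL=30/73, mR=30/73; mL+mR=60/73 → advance +1; mR−mL=0 → turn +0·90°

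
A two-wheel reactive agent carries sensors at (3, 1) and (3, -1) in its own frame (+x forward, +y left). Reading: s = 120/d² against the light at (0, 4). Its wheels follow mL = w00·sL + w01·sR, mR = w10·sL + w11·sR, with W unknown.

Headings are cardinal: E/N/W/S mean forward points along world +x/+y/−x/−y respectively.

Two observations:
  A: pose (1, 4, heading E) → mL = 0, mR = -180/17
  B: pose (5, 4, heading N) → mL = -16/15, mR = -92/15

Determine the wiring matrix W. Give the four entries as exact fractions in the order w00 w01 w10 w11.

obs A: pose=(1,4,E) → sL=120/17, sR=120/17, mL=0, mR=-180/17
obs B: pose=(5,4,N) → sL=24/5, sR=8/3, mL=-16/15, mR=-92/15
sensor matrix S = [[120/17, 120/17], [24/5, 8/3]]; det S = -256/17
solve [mL_A; mL_B] = S·[w00; w01] and [mR_A; mR_B] = S·[w10; w11]:
  w00 = -1/2, w01 = 1/2, w10 = -1, w11 = -1/2

-1/2 1/2 -1 -1/2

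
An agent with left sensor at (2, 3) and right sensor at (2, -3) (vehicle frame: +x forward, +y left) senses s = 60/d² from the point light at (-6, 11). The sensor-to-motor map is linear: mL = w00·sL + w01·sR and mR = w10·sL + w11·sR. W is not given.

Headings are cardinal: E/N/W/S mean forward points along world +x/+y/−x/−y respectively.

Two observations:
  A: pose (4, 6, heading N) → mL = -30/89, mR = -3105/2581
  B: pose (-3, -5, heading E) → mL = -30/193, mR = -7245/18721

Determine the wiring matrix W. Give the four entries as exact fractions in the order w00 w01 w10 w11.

0 -1 -1 -1/2

obs A: pose=(4,6,N) → sL=30/29, sR=30/89, mL=-30/89, mR=-3105/2581
obs B: pose=(-3,-5,E) → sL=30/97, sR=30/193, mL=-30/193, mR=-7245/18721
sensor matrix S = [[30/29, 30/89], [30/97, 30/193]]; det S = 2732400/48318901
solve [mL_A; mL_B] = S·[w00; w01] and [mR_A; mR_B] = S·[w10; w11]:
  w00 = 0, w01 = -1, w10 = -1, w11 = -1/2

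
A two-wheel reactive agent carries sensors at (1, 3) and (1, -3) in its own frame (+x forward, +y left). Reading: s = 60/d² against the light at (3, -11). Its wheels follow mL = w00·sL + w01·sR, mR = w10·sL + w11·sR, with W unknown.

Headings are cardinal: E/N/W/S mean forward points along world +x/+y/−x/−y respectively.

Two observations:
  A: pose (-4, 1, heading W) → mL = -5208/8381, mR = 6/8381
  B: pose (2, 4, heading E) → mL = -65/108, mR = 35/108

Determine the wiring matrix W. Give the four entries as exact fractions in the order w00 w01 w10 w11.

-1 -1 -1/2 1

obs A: pose=(-4,1,W) → sL=12/29, sR=60/289, mL=-5208/8381, mR=6/8381
obs B: pose=(2,4,E) → sL=5/27, sR=5/12, mL=-65/108, mR=35/108
sensor matrix S = [[12/29, 60/289], [5/27, 5/12]]; det S = 10105/75429
solve [mL_A; mL_B] = S·[w00; w01] and [mR_A; mR_B] = S·[w10; w11]:
  w00 = -1, w01 = -1, w10 = -1/2, w11 = 1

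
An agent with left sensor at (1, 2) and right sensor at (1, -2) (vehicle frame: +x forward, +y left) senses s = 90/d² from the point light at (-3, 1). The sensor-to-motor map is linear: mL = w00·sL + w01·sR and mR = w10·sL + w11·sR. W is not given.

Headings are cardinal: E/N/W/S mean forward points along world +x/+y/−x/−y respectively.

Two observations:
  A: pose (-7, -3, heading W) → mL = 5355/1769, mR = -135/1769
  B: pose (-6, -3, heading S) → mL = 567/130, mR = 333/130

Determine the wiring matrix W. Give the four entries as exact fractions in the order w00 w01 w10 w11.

obs A: pose=(-7,-3,W) → sL=90/61, sR=90/29, mL=5355/1769, mR=-135/1769
obs B: pose=(-6,-3,S) → sL=45/13, sR=9/5, mL=567/130, mR=333/130
sensor matrix S = [[90/61, 90/29], [45/13, 9/5]]; det S = -185976/22997
solve [mL_A; mL_B] = S·[w00; w01] and [mR_A; mR_B] = S·[w10; w11]:
  w00 = 1, w01 = 1/2, w10 = 1, w11 = -1/2

1 1/2 1 -1/2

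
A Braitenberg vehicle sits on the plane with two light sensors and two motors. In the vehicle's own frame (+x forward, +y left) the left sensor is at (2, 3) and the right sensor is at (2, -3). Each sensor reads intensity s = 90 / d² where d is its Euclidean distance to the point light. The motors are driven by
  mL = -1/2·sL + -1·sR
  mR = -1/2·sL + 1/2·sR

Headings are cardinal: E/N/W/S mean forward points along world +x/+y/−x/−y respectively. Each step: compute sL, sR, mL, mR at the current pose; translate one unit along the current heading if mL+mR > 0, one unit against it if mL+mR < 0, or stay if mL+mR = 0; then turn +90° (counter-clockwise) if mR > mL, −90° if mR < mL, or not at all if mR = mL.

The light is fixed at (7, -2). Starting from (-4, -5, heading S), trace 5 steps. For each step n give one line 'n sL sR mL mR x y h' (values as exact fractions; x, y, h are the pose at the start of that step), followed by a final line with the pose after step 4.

0 90/89 90/221 -17955/19669 -5940/19669 -4 -5 S
1 45/41 45/53 -6075/4346 -270/2173 -4 -4 E
2 2/5 10/9 -59/45 16/45 -5 -4 N
3 45/116 45/98 -7425/11368 405/11368 -5 -5 W
4 90/89 90/221 -17955/19669 -5940/19669 -4 -5 S
final -4 -4 E

n=0: pose=(-4,-5,S); sL=90/89, sR=90/221; mL=-17955/19669, mR=-5940/19669; mL+mR=-23895/19669 → advance -1; mR−mL=135/221 → turn +1·90°
n=1: pose=(-4,-4,E); sL=45/41, sR=45/53; mL=-6075/4346, mR=-270/2173; mL+mR=-6615/4346 → advance -1; mR−mL=135/106 → turn +1·90°
n=2: pose=(-5,-4,N); sL=2/5, sR=10/9; mL=-59/45, mR=16/45; mL+mR=-43/45 → advance -1; mR−mL=5/3 → turn +1·90°
n=3: pose=(-5,-5,W); sL=45/116, sR=45/98; mL=-7425/11368, mR=405/11368; mL+mR=-1755/2842 → advance -1; mR−mL=135/196 → turn +1·90°
n=4: pose=(-4,-5,S); sL=90/89, sR=90/221; mL=-17955/19669, mR=-5940/19669; mL+mR=-23895/19669 → advance -1; mR−mL=135/221 → turn +1·90°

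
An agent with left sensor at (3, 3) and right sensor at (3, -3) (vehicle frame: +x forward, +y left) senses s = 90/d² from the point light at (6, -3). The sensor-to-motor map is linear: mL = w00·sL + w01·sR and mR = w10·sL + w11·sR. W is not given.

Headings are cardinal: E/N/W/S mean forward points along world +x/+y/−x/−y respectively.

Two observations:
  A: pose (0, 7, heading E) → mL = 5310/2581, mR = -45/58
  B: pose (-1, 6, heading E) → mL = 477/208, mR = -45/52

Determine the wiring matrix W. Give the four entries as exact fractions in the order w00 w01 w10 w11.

1 1 0 -1/2

obs A: pose=(0,7,E) → sL=45/89, sR=45/29, mL=5310/2581, mR=-45/58
obs B: pose=(-1,6,E) → sL=9/16, sR=45/26, mL=477/208, mR=-45/52
sensor matrix S = [[45/89, 45/29], [9/16, 45/26]]; det S = 1215/536848
solve [mL_A; mL_B] = S·[w00; w01] and [mR_A; mR_B] = S·[w10; w11]:
  w00 = 1, w01 = 1, w10 = 0, w11 = -1/2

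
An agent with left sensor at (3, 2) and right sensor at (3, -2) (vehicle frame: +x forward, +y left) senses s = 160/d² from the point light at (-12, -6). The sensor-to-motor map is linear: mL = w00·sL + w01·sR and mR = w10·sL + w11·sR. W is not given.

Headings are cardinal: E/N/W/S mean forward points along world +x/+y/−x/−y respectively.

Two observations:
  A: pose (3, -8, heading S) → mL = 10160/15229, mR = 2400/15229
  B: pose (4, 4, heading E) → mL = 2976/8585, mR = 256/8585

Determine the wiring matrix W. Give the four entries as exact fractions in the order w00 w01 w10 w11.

1/2 1/2 -1/2 1/2

obs A: pose=(3,-8,S) → sL=80/157, sR=80/97, mL=10160/15229, mR=2400/15229
obs B: pose=(4,4,E) → sL=32/101, sR=32/85, mL=2976/8585, mR=256/8585
sensor matrix S = [[80/157, 80/97], [32/101, 32/85]]; det S = -1816576/26148193
solve [mL_A; mL_B] = S·[w00; w01] and [mR_A; mR_B] = S·[w10; w11]:
  w00 = 1/2, w01 = 1/2, w10 = -1/2, w11 = 1/2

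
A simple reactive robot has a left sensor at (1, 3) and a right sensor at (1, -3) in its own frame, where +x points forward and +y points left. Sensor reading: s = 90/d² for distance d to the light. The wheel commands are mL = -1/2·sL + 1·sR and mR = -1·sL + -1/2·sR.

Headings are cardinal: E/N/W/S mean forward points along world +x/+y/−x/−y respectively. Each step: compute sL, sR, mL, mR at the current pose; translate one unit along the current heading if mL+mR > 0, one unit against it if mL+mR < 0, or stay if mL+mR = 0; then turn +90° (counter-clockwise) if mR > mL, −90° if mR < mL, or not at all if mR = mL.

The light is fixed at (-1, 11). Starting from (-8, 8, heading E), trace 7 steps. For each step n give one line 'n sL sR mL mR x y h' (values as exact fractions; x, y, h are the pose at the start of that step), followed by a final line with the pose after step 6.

n=0: pose=(-8,8,E); sL=5/2, sR=5/4; mL=0, mR=-25/8; mL+mR=-25/8 → advance -1; mR−mL=-25/8 → turn -1·90°
n=1: pose=(-9,8,S); sL=90/41, sR=90/137; mL=-2475/5617, mR=-14175/5617; mL+mR=-16650/5617 → advance -1; mR−mL=-11700/5617 → turn -1·90°
n=2: pose=(-9,9,W); sL=45/53, sR=45/41; mL=2925/4346, mR=-6075/4346; mL+mR=-1575/2173 → advance -1; mR−mL=-4500/2173 → turn -1·90°
n=3: pose=(-8,9,N); sL=90/101, sR=90/17; mL=8325/1717, mR=-6075/1717; mL+mR=2250/1717 → advance +1; mR−mL=-14400/1717 → turn -1·90°
n=4: pose=(-8,10,E); sL=9/4, sR=45/26; mL=63/104, mR=-81/26; mL+mR=-261/104 → advance -1; mR−mL=-387/104 → turn -1·90°
n=5: pose=(-9,10,S); sL=90/29, sR=18/25; mL=-603/725, mR=-2511/725; mL+mR=-3114/725 → advance -1; mR−mL=-1908/725 → turn -1·90°
n=6: pose=(-9,11,W); sL=1, sR=1; mL=1/2, mR=-3/2; mL+mR=-1 → advance -1; mR−mL=-2 → turn -1·90°

0 5/2 5/4 0 -25/8 -8 8 E
1 90/41 90/137 -2475/5617 -14175/5617 -9 8 S
2 45/53 45/41 2925/4346 -6075/4346 -9 9 W
3 90/101 90/17 8325/1717 -6075/1717 -8 9 N
4 9/4 45/26 63/104 -81/26 -8 10 E
5 90/29 18/25 -603/725 -2511/725 -9 10 S
6 1 1 1/2 -3/2 -9 11 W
final -8 11 N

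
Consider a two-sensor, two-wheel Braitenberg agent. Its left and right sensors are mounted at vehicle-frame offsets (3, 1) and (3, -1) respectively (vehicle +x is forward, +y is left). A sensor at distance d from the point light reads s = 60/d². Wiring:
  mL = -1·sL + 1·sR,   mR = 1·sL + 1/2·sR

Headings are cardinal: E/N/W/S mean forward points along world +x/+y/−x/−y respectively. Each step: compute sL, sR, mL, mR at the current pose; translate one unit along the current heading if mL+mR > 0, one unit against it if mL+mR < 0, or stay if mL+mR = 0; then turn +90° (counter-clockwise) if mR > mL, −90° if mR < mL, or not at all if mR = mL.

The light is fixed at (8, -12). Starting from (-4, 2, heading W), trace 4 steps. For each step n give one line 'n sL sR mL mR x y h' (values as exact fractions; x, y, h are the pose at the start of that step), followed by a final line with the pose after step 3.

n=0: pose=(-4,2,W); sL=30/197, sR=2/15; mL=-56/2955, mR=647/2955; mL+mR=1/5 → advance +1; mR−mL=703/2955 → turn +1·90°
n=1: pose=(-5,2,S); sL=12/53, sR=60/317; mL=-624/16801, mR=5394/16801; mL+mR=90/317 → advance +1; mR−mL=6018/16801 → turn +1·90°
n=2: pose=(-5,1,E); sL=15/74, sR=15/61; mL=195/4514, mR=735/2257; mL+mR=45/122 → advance +1; mR−mL=1275/4514 → turn +1·90°
n=3: pose=(-4,1,N); sL=12/85, sR=60/377; mL=576/32045, mR=7074/32045; mL+mR=90/377 → advance +1; mR−mL=6498/32045 → turn +1·90°

0 30/197 2/15 -56/2955 647/2955 -4 2 W
1 12/53 60/317 -624/16801 5394/16801 -5 2 S
2 15/74 15/61 195/4514 735/2257 -5 1 E
3 12/85 60/377 576/32045 7074/32045 -4 1 N
final -4 2 W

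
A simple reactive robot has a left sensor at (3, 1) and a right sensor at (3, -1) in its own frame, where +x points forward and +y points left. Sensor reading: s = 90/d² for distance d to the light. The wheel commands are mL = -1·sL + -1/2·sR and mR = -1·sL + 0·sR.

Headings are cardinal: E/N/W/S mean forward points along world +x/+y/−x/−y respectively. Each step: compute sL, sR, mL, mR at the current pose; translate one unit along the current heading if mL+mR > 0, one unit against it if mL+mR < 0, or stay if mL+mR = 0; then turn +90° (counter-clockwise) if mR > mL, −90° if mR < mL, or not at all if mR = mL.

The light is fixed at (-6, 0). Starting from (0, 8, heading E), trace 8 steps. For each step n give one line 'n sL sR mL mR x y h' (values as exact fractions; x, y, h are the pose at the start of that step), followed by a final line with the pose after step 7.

0 5/9 9/13 -211/234 -5/9 0 8 E
1 90/137 90/157 -20295/21509 -90/137 -1 8 N
2 9/4 45/34 -99/34 -9/4 -1 7 W
3 18/13 90/41 -1323/533 -18/13 0 7 S
4 5/9 9/13 -211/234 -5/9 0 8 E
5 90/137 90/157 -20295/21509 -90/137 -1 8 N
6 9/4 45/34 -99/34 -9/4 -1 7 W
7 18/13 90/41 -1323/533 -18/13 0 7 S
final 0 8 E

n=0: pose=(0,8,E); sL=5/9, sR=9/13; mL=-211/234, mR=-5/9; mL+mR=-341/234 → advance -1; mR−mL=9/26 → turn +1·90°
n=1: pose=(-1,8,N); sL=90/137, sR=90/157; mL=-20295/21509, mR=-90/137; mL+mR=-34425/21509 → advance -1; mR−mL=45/157 → turn +1·90°
n=2: pose=(-1,7,W); sL=9/4, sR=45/34; mL=-99/34, mR=-9/4; mL+mR=-351/68 → advance -1; mR−mL=45/68 → turn +1·90°
n=3: pose=(0,7,S); sL=18/13, sR=90/41; mL=-1323/533, mR=-18/13; mL+mR=-2061/533 → advance -1; mR−mL=45/41 → turn +1·90°
n=4: pose=(0,8,E); sL=5/9, sR=9/13; mL=-211/234, mR=-5/9; mL+mR=-341/234 → advance -1; mR−mL=9/26 → turn +1·90°
n=5: pose=(-1,8,N); sL=90/137, sR=90/157; mL=-20295/21509, mR=-90/137; mL+mR=-34425/21509 → advance -1; mR−mL=45/157 → turn +1·90°
n=6: pose=(-1,7,W); sL=9/4, sR=45/34; mL=-99/34, mR=-9/4; mL+mR=-351/68 → advance -1; mR−mL=45/68 → turn +1·90°
n=7: pose=(0,7,S); sL=18/13, sR=90/41; mL=-1323/533, mR=-18/13; mL+mR=-2061/533 → advance -1; mR−mL=45/41 → turn +1·90°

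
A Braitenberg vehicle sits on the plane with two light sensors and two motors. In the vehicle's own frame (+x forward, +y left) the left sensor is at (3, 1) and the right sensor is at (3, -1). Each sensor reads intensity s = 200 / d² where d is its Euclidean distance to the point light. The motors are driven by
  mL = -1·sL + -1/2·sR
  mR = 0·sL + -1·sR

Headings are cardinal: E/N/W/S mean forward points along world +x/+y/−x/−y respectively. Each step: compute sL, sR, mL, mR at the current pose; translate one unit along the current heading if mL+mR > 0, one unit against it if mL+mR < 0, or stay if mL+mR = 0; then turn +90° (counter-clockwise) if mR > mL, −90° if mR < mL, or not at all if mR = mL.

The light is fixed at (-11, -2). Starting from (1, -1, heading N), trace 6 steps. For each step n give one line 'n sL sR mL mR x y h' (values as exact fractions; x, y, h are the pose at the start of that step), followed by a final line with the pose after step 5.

0 200/137 40/37 -10140/5069 -40/37 1 -1 N
1 100/41 100/41 -150/41 -100/41 1 -2 W
2 40/41 200/153 -10220/6273 -200/153 2 -2 S
3 10/13 25/32 -965/832 -25/32 2 -1 E
4 200/137 40/37 -10140/5069 -40/37 1 -1 N
5 100/41 100/41 -150/41 -100/41 1 -2 W
final 2 -2 S

n=0: pose=(1,-1,N); sL=200/137, sR=40/37; mL=-10140/5069, mR=-40/37; mL+mR=-15620/5069 → advance -1; mR−mL=4660/5069 → turn +1·90°
n=1: pose=(1,-2,W); sL=100/41, sR=100/41; mL=-150/41, mR=-100/41; mL+mR=-250/41 → advance -1; mR−mL=50/41 → turn +1·90°
n=2: pose=(2,-2,S); sL=40/41, sR=200/153; mL=-10220/6273, mR=-200/153; mL+mR=-6140/2091 → advance -1; mR−mL=2020/6273 → turn +1·90°
n=3: pose=(2,-1,E); sL=10/13, sR=25/32; mL=-965/832, mR=-25/32; mL+mR=-1615/832 → advance -1; mR−mL=315/832 → turn +1·90°
n=4: pose=(1,-1,N); sL=200/137, sR=40/37; mL=-10140/5069, mR=-40/37; mL+mR=-15620/5069 → advance -1; mR−mL=4660/5069 → turn +1·90°
n=5: pose=(1,-2,W); sL=100/41, sR=100/41; mL=-150/41, mR=-100/41; mL+mR=-250/41 → advance -1; mR−mL=50/41 → turn +1·90°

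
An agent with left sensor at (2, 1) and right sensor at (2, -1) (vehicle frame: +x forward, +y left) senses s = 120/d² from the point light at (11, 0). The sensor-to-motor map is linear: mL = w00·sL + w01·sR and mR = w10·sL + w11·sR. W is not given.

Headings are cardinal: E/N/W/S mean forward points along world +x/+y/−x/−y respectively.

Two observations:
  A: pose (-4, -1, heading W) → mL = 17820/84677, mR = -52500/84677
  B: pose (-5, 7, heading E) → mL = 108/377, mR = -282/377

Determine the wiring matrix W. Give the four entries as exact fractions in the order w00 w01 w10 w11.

obs A: pose=(-4,-1,W) → sL=120/293, sR=120/289, mL=17820/84677, mR=-52500/84677
obs B: pose=(-5,7,E) → sL=6/13, sR=15/29, mL=108/377, mR=-282/377
sensor matrix S = [[120/293, 120/289], [6/13, 15/29]]; det S = 644760/31923229
solve [mL_A; mL_B] = S·[w00; w01] and [mR_A; mR_B] = S·[w10; w11]:
  w00 = -1/2, w01 = 1, w10 = -1/2, w11 = -1

-1/2 1 -1/2 -1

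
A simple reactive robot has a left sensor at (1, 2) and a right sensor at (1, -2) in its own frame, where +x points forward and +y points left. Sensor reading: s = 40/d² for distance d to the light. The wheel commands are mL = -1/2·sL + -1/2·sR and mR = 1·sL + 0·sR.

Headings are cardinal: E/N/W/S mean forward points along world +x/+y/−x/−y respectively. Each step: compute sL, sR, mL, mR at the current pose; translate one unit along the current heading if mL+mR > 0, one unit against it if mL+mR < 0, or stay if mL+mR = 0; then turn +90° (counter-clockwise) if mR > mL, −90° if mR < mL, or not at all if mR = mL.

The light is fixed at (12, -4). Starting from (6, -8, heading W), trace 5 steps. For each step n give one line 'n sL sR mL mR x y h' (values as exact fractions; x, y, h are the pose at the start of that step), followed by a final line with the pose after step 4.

0 8/17 40/53 -552/901 8/17 6 -8 W
1 20/17 20/37 -540/629 20/17 7 -8 S
2 8/5 8/13 -72/65 8/5 7 -9 E
3 10/13 2 -18/13 10/13 8 -9 N
4 40/89 40/41 -2600/3649 40/89 8 -10 W
final 9 -10 S

n=0: pose=(6,-8,W); sL=8/17, sR=40/53; mL=-552/901, mR=8/17; mL+mR=-128/901 → advance -1; mR−mL=976/901 → turn +1·90°
n=1: pose=(7,-8,S); sL=20/17, sR=20/37; mL=-540/629, mR=20/17; mL+mR=200/629 → advance +1; mR−mL=1280/629 → turn +1·90°
n=2: pose=(7,-9,E); sL=8/5, sR=8/13; mL=-72/65, mR=8/5; mL+mR=32/65 → advance +1; mR−mL=176/65 → turn +1·90°
n=3: pose=(8,-9,N); sL=10/13, sR=2; mL=-18/13, mR=10/13; mL+mR=-8/13 → advance -1; mR−mL=28/13 → turn +1·90°
n=4: pose=(8,-10,W); sL=40/89, sR=40/41; mL=-2600/3649, mR=40/89; mL+mR=-960/3649 → advance -1; mR−mL=4240/3649 → turn +1·90°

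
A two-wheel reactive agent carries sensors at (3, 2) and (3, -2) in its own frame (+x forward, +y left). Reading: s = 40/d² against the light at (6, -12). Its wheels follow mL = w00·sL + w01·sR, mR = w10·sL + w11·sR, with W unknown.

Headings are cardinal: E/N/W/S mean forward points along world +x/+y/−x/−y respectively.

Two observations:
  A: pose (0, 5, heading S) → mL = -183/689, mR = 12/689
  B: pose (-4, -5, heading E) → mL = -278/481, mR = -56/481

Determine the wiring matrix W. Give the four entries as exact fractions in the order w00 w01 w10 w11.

obs A: pose=(0,5,S) → sL=10/53, sR=2/13, mL=-183/689, mR=12/689
obs B: pose=(-4,-5,E) → sL=4/13, sR=20/37, mL=-278/481, mR=-56/481
sensor matrix S = [[10/53, 2/13], [4/13, 20/37]]; det S = 18112/331409
solve [mL_A; mL_B] = S·[w00; w01] and [mR_A; mR_B] = S·[w10; w11]:
  w00 = -1, w01 = -1/2, w10 = 1/2, w11 = -1/2

-1 -1/2 1/2 -1/2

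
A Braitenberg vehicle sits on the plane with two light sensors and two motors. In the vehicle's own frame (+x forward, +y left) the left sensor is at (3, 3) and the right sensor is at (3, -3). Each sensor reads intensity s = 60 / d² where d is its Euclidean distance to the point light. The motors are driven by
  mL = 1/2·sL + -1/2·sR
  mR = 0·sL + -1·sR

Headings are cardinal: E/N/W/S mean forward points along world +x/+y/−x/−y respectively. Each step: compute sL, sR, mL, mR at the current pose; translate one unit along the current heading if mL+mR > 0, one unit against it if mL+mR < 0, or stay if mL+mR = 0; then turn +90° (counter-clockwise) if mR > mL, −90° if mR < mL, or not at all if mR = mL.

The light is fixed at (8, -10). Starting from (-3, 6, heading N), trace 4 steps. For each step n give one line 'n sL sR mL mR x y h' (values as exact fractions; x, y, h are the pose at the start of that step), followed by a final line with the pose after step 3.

n=0: pose=(-3,6,N); sL=60/557, sR=12/85; mL=-792/47345, mR=-12/85; mL+mR=-7476/47345 → advance -1; mR−mL=-5892/47345 → turn -1·90°
n=1: pose=(-3,5,E); sL=15/97, sR=15/52; mL=-675/10088, mR=-15/52; mL+mR=-3585/10088 → advance -1; mR−mL=-2235/10088 → turn -1·90°
n=2: pose=(-4,5,S); sL=4/15, sR=20/123; mL=32/615, mR=-20/123; mL+mR=-68/615 → advance -1; mR−mL=-44/205 → turn -1·90°
n=3: pose=(-4,6,W); sL=30/197, sR=30/293; mL=1440/57721, mR=-30/293; mL+mR=-4470/57721 → advance -1; mR−mL=-7350/57721 → turn -1·90°

0 60/557 12/85 -792/47345 -12/85 -3 6 N
1 15/97 15/52 -675/10088 -15/52 -3 5 E
2 4/15 20/123 32/615 -20/123 -4 5 S
3 30/197 30/293 1440/57721 -30/293 -4 6 W
final -3 6 N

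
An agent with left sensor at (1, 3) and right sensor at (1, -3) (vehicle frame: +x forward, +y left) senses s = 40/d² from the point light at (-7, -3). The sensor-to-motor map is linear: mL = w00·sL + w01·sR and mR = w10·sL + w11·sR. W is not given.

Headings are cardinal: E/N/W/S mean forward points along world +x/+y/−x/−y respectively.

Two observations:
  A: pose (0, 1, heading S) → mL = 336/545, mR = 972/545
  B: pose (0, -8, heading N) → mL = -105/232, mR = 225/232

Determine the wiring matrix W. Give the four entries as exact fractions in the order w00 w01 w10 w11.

-1/2 1/2 1/2 1

obs A: pose=(0,1,S) → sL=40/109, sR=8/5, mL=336/545, mR=972/545
obs B: pose=(0,-8,N) → sL=5/4, sR=10/29, mL=-105/232, mR=225/232
sensor matrix S = [[40/109, 8/5], [5/4, 10/29]]; det S = -5922/3161
solve [mL_A; mL_B] = S·[w00; w01] and [mR_A; mR_B] = S·[w10; w11]:
  w00 = -1/2, w01 = 1/2, w10 = 1/2, w11 = 1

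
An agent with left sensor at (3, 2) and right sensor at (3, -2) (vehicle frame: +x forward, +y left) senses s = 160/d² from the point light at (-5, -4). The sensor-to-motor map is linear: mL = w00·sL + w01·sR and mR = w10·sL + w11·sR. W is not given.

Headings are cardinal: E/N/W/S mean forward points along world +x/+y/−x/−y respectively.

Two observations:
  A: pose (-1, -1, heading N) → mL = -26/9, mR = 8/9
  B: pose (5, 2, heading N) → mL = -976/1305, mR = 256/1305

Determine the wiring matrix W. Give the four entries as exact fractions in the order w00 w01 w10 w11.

obs A: pose=(-1,-1,N) → sL=4, sR=20/9, mL=-26/9, mR=8/9
obs B: pose=(5,2,N) → sL=32/29, sR=32/45, mL=-976/1305, mR=256/1305
sensor matrix S = [[4, 20/9], [32/29, 32/45]]; det S = 512/1305
solve [mL_A; mL_B] = S·[w00; w01] and [mR_A; mR_B] = S·[w10; w11]:
  w00 = -1, w01 = 1/2, w10 = 1/2, w11 = -1/2

-1 1/2 1/2 -1/2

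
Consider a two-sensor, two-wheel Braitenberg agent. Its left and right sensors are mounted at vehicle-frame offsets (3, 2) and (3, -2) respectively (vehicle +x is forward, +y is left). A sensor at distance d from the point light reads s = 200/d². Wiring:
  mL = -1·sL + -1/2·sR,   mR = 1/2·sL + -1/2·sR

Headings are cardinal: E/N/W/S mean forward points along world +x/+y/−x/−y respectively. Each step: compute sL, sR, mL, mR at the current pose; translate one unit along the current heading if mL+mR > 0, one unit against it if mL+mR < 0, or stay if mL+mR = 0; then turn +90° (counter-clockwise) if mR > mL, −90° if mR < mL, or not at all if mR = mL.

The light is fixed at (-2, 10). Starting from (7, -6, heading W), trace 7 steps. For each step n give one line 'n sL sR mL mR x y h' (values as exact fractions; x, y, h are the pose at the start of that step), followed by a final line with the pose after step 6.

n=0: pose=(7,-6,W); sL=5/9, sR=25/29; mL=-515/522, mR=-40/261; mL+mR=-595/522 → advance -1; mR−mL=5/6 → turn +1·90°
n=1: pose=(8,-6,S); sL=40/101, sR=8/17; mL=-1084/1717, mR=-64/1717; mL+mR=-1148/1717 → advance -1; mR−mL=60/101 → turn +1·90°
n=2: pose=(8,-5,E); sL=100/169, sR=100/229; mL=-31350/38701, mR=3000/38701; mL+mR=-28350/38701 → advance -1; mR−mL=150/169 → turn +1·90°
n=3: pose=(7,-5,N); sL=200/193, sR=40/53; mL=-14460/10229, mR=1440/10229; mL+mR=-13020/10229 → advance -1; mR−mL=300/193 → turn +1·90°
n=4: pose=(7,-6,W); sL=5/9, sR=25/29; mL=-515/522, mR=-40/261; mL+mR=-595/522 → advance -1; mR−mL=5/6 → turn +1·90°
n=5: pose=(8,-6,S); sL=40/101, sR=8/17; mL=-1084/1717, mR=-64/1717; mL+mR=-1148/1717 → advance -1; mR−mL=60/101 → turn +1·90°
n=6: pose=(8,-5,E); sL=100/169, sR=100/229; mL=-31350/38701, mR=3000/38701; mL+mR=-28350/38701 → advance -1; mR−mL=150/169 → turn +1·90°

0 5/9 25/29 -515/522 -40/261 7 -6 W
1 40/101 8/17 -1084/1717 -64/1717 8 -6 S
2 100/169 100/229 -31350/38701 3000/38701 8 -5 E
3 200/193 40/53 -14460/10229 1440/10229 7 -5 N
4 5/9 25/29 -515/522 -40/261 7 -6 W
5 40/101 8/17 -1084/1717 -64/1717 8 -6 S
6 100/169 100/229 -31350/38701 3000/38701 8 -5 E
final 7 -5 N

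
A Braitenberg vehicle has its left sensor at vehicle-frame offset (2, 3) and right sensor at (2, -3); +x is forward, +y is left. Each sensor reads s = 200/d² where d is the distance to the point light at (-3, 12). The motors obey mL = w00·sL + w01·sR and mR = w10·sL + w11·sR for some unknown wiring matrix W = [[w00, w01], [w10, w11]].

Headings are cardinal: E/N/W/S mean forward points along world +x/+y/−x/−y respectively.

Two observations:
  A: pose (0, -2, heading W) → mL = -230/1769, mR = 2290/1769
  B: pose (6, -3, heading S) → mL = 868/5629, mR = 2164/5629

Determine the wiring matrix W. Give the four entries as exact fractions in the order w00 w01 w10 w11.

obs A: pose=(0,-2,W) → sL=20/29, sR=100/61, mL=-230/1769, mR=2290/1769
obs B: pose=(6,-3,S) → sL=200/433, sR=8/13, mL=868/5629, mR=2164/5629
sensor matrix S = [[20/29, 100/61], [200/433, 8/13]]; det S = -3313920/9957701
solve [mL_A; mL_B] = S·[w00; w01] and [mR_A; mR_B] = S·[w10; w11]:
  w00 = 1, w01 = -1/2, w10 = -1/2, w11 = 1

1 -1/2 -1/2 1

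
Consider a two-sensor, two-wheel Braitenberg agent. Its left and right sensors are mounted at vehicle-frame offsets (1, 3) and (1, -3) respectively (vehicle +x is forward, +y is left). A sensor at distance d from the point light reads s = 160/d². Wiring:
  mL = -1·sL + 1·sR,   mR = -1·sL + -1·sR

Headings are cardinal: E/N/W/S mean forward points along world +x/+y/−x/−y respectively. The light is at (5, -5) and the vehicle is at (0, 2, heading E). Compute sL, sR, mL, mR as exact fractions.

40/29 5 105/29 -185/29

left sensor world pos  = (1, 5); dL² = 116
right sensor world pos = (1, -1); dR² = 32
sL = 160/116 = 40/29
sR = 160/32 = 5
mL = -1·sL + 1·sR = 105/29
mR = -1·sL + -1·sR = -185/29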